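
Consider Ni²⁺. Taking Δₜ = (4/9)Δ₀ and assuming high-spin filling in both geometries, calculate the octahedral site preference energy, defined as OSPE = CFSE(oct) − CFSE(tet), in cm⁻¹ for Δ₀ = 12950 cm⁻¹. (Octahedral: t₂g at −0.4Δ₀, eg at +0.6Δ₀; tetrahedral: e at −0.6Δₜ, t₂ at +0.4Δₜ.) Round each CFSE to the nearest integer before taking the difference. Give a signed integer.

-10936

Group 10 minus oxidation state +2 gives a d⁸ configuration for Ni²⁺.
Octahedral (high-spin): t₂g⁶ eg², CFSE = 6(−0.4) + 2(+0.6) = -1.2Δ₀ = -1.2 × 12950 = -15540 cm⁻¹.
Tetrahedral e⁴ t₂⁴ gives -0.8Δₜ = -0.8 × (4/9) × 12950 = -4604 cm⁻¹.
OSPE = CFSE(oct) − CFSE(tet) = -15540 − (-4604) = -10936 cm⁻¹.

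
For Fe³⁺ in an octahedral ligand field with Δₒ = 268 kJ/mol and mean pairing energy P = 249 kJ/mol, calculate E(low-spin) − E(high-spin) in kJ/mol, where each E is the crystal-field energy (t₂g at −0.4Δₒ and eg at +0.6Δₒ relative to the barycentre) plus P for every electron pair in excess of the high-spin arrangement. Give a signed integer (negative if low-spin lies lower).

-38

Fe³⁺: group 8, so d-count = 8 − 3 = 5.
High-spin: t₂g³ eg², CFSE = 0.0Δₒ = 0 kJ/mol.
Low-spin t₂g⁵ eg⁰ gives -2.0Δₒ = -536 kJ/mol, but forming 2 extra pairs costs 2P = 498 kJ/mol, so E(LS) = -536 + 498 = -38 kJ/mol.
E(LS) − E(HS) = -38 − (0) = -38 kJ/mol.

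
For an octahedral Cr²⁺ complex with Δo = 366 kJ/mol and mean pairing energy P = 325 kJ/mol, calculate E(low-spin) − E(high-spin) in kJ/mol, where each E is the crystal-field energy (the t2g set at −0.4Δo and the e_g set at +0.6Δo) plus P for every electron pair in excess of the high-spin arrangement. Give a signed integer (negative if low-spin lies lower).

-41

Cr²⁺: group 6, so d-count = 6 − 2 = 4.
High-spin d⁴ fills as t2g^3 e_g^1 with CFSE 3(−0.4) + 1(+0.6) = -0.6Δo = -220 kJ/mol.
For low-spin the configuration is t2g^4 e_g^0: orbital energy -1.6 × 366 = -586 kJ/mol, and 1 additional pair relative to high-spin adds 325 kJ/mol, giving -261 kJ/mol.
E(LS) − E(HS) = -261 − (-220) = -41 kJ/mol.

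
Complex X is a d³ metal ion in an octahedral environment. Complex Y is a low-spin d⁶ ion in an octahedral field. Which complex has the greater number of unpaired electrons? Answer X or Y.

X: For octahedral d³ the high- and low-spin configurations coincide; t2g^3 e_g^0 → 3 unpaired.
Y: t2g^6 e_g^0 → 0 unpaired.
So X has more unpaired electrons.

X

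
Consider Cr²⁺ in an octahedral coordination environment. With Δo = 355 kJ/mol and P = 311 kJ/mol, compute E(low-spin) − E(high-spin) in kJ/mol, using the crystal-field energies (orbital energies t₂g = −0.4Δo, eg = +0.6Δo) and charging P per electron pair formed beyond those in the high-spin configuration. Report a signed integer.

Cr sits in group 6; removing 2 electrons leaves Cr²⁺ with 6 − 2 = 4 d electrons.
High-spin d⁴ fills as t₂g³ eg¹ with CFSE 3(−0.4) + 1(+0.6) = -0.6Δo = -213 kJ/mol.
Low-spin: t₂g⁴ eg⁰, orbital CFSE = -1.6Δo = -568 kJ/mol; plus 1 excess pair × P = +311 kJ/mol; total -257 kJ/mol.
Thus E(LS) − E(HS) = -44 kJ/mol.

-44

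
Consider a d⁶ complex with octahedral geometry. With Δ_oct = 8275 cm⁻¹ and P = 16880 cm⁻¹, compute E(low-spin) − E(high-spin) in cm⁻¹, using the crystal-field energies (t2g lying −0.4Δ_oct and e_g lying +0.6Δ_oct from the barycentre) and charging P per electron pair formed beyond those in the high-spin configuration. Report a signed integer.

In the high-spin limit (t2g^4 e_g^2) the orbital term is -0.4Δ_oct = -3310 cm⁻¹, with no excess pairing.
Low-spin: t2g^6 e_g^0, orbital CFSE = -2.4Δ_oct = -19860 cm⁻¹; plus 2 excess pairs × P = +33760 cm⁻¹; total 13900 cm⁻¹.
The difference is 13900 − (-3310) = 17210 cm⁻¹, so high-spin lies lower.

17210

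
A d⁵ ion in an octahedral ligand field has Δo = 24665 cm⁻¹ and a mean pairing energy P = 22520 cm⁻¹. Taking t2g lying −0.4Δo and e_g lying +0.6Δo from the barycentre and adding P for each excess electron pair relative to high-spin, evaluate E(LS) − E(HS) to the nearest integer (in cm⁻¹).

In the high-spin limit (t2g^3 e_g^2) the orbital term is 0.0Δo = 0 cm⁻¹, with no excess pairing.
For low-spin the configuration is t2g^5 e_g^0: orbital energy -2.0 × 24665 = -49330 cm⁻¹, and 2 additional pairs relative to high-spin add 45040 cm⁻¹, giving -4290 cm⁻¹.
Thus E(LS) − E(HS) = -4290 cm⁻¹.

-4290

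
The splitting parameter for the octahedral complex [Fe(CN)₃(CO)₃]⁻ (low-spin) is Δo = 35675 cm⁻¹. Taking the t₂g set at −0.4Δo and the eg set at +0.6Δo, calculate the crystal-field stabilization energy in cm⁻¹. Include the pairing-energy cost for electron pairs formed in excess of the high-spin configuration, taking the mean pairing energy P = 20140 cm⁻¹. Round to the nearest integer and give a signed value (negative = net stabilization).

-45340

Ligand charges: 3×(-1) from CN⁻ and 3×(+0) from CO sum to -3; with overall charge -1, Fe is +2.
Group 8 minus oxidation state +2 gives a d⁶ configuration for Fe²⁺.
Configuration: t₂g⁶ eg⁰.
CFSE(orbital) = 6×(-0.4Δo) + 0×(0.6Δo) = -2.4Δo; with Δo = 35675 cm⁻¹ that is -85620 cm⁻¹.
High-spin d⁶ would be t₂g⁴ eg² with 1 pair; low-spin has 3, so 2 excess pairs cost +2P = +40280 cm⁻¹.
Combining: -85620 + 40280 = -45340 cm⁻¹.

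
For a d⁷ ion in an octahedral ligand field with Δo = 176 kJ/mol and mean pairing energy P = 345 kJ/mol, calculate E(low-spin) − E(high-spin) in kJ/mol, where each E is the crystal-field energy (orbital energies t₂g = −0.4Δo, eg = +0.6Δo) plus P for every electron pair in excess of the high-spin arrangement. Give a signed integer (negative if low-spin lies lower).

In the high-spin limit (t₂g⁵ eg²) the orbital term is -0.8Δo = -141 kJ/mol, with no excess pairing.
Low-spin: t₂g⁶ eg¹, orbital CFSE = -1.8Δo = -317 kJ/mol; plus 1 excess pair × P = +345 kJ/mol; total 28 kJ/mol.
E(LS) − E(HS) = 28 − (-141) = 169 kJ/mol.

169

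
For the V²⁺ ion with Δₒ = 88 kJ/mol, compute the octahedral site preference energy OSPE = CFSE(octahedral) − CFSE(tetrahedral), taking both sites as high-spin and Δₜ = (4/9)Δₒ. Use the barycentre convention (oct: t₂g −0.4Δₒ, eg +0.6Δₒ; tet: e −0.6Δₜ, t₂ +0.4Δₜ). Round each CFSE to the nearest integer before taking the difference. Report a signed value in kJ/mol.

-75

V²⁺: group 5, so d-count = 5 − 2 = 3.
Octahedral (high-spin): t₂g³ eg⁰, CFSE = 3(−0.4) + 0(+0.6) = -1.2Δₒ = -1.2 × 88 = -106 kJ/mol.
Tetrahedral: e² t₂¹, CFSE = 2(−0.6) + 1(+0.4) = -0.8Δₜ = -0.8 × (4/9) × 88 = -31 kJ/mol.
OSPE = CFSE(oct) − CFSE(tet) = -106 − (-31) = -75 kJ/mol.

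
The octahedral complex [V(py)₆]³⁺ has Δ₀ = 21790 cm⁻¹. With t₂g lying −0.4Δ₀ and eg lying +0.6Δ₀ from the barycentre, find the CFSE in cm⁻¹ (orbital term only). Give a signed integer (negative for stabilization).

py is neutral, so the +3 overall charge sits on V: oxidation state +3.
V³⁺: group 5, so d-count = 5 − 3 = 2.
Configuration: t₂g² eg⁰.
The orbital stabilization is -0.8Δ₀ = -0.8 × 21790 = -17432 cm⁻¹.

-17432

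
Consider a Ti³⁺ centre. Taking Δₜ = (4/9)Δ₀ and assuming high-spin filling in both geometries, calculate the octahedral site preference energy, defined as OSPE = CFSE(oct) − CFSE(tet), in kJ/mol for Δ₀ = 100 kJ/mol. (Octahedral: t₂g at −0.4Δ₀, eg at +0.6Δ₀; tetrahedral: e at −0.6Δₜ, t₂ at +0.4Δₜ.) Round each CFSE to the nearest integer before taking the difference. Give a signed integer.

Ti³⁺: group 4, so d-count = 4 − 3 = 1.
Octahedral high-spin t₂g¹ eg⁰: CFSE = -0.4 × 100 = -40 kJ/mol.
In a tetrahedral site the filling is e¹ t₂⁰: CFSE(tet) = -0.6Δₜ = -0.6 × (4/9)(100) = -27 kJ/mol.
Subtracting, OSPE = -40 − (-27) = -13 kJ/mol.

-13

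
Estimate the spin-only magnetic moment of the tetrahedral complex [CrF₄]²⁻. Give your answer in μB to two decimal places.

Each F⁻ contributes -1; 4 × (-1) = -4. With overall charge -2, Cr is in the +2 oxidation state.
Cr sits in group 6; removing 2 electrons leaves Cr²⁺ with 6 − 2 = 4 d electrons.
With tetrahedral geometry the complex is necessarily high-spin.
Configuration: e^2 t2^2 → 4 unpaired electrons.
μ(spin-only) = √[4(4+2)] = √24 ≈ 4.90 μB.

4.90 μB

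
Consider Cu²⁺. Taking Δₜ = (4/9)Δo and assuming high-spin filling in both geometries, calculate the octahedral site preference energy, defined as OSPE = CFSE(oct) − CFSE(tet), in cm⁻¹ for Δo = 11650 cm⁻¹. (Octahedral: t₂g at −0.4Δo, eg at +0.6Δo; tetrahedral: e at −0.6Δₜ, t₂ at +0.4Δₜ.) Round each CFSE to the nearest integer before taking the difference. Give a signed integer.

-4919

Group 11 minus oxidation state +2 gives a d⁹ configuration for Cu²⁺.
Octahedral (high-spin): t₂g⁶ eg³, CFSE = 6(−0.4) + 3(+0.6) = -0.6Δo = -0.6 × 11650 = -6990 cm⁻¹.
In a tetrahedral site the filling is e⁴ t₂⁵: CFSE(tet) = -0.4Δₜ = -0.4 × (4/9)(11650) = -2071 cm⁻¹.
Subtracting, OSPE = -6990 − (-2071) = -4919 cm⁻¹.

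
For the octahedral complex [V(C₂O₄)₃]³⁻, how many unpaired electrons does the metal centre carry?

2

Each C₂O₄²⁻ contributes -2; 3 × (-2) = -6. With overall charge -3, V is in the +3 oxidation state.
V³⁺: group 5, so d-count = 5 − 3 = 2.
Configuration: t₂g² eg⁰, giving 2 unpaired electrons.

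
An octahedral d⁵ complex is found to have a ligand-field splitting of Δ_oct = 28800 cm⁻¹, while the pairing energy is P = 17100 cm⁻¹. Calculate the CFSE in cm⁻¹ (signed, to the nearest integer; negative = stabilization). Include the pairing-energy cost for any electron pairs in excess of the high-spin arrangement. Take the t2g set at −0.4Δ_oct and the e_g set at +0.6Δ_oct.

-23400

Δ_oct > P, so pairing is preferred: the ground state is low-spin.
Configuration: t2g^5 e_g^0.
Orbital CFSE = -2.0Δ_oct = -2.0 × 28800 = -57600 cm⁻¹.
Excess pairs vs high-spin: 2 − 0 = 2; pairing cost = +34200 cm⁻¹.
Net CFSE = -57600 + 34200 = -23400 cm⁻¹.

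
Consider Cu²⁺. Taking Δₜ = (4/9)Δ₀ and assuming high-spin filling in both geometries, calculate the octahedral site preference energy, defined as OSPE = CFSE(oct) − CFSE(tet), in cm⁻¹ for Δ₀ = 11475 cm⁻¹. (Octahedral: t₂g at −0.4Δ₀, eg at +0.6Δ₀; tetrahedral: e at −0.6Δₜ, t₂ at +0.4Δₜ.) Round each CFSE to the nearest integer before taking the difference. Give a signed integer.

Group 11 minus oxidation state +2 gives a d⁹ configuration for Cu²⁺.
Octahedral high-spin t2g^6 e_g^3: CFSE = -0.6 × 11475 = -6885 cm⁻¹.
Tetrahedral e^4 t2^5 gives -0.4Δₜ = -0.4 × (4/9) × 11475 = -2040 cm⁻¹.
Subtracting, OSPE = -6885 − (-2040) = -4845 cm⁻¹.

-4845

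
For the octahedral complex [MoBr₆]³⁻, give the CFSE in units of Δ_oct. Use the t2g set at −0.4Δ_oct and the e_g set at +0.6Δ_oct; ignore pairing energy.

Each Br⁻ contributes -1; 6 × (-1) = -6. With overall charge -3, Mo is in the +3 oxidation state.
Group 6 minus oxidation state +3 gives a d³ configuration for Mo³⁺.
For octahedral d³ the high- and low-spin configurations coincide.
Configuration: t2g^3 e_g^0.
CFSE = 3(-0.4Δ_oct) + 0(0.6Δ_oct) = -1.2Δ_oct + 0.0Δ_oct = -1.2Δ_oct.

-1.2 Δ_oct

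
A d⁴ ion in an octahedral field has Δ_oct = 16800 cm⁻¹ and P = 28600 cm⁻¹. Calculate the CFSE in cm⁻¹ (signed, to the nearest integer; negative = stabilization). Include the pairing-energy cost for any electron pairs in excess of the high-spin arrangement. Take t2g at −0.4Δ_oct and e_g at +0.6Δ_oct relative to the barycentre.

Here Δ_oct < P (16800 < 28600), so the high-spin state is favoured.
That gives t2g^3 e_g^1.
Orbital CFSE = -0.6Δ_oct = -0.6 × 16800 = -10080 cm⁻¹.
High-spin has no excess pairs, so no pairing correction applies.

-10080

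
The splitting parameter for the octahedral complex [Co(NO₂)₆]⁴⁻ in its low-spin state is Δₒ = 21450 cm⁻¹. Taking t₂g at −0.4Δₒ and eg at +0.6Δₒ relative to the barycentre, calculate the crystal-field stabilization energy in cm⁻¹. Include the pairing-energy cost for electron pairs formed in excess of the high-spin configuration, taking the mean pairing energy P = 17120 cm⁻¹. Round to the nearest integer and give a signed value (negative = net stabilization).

Each NO₂⁻ contributes -1; 6 × (-1) = -6. With overall charge -4, Co is in the +2 oxidation state.
Co is in group 9, so Co²⁺ is d⁷ (9 − 2 = 7).
Configuration: t₂g⁶ eg¹.
The orbital stabilization is -1.8Δₒ = -1.8 × 21450 = -38610 cm⁻¹.
Pairing penalty: 3 pairs vs 2 in the high-spin reference → 1 extra × P = 17120 cm⁻¹.
Combining: -38610 + 17120 = -21490 cm⁻¹.

-21490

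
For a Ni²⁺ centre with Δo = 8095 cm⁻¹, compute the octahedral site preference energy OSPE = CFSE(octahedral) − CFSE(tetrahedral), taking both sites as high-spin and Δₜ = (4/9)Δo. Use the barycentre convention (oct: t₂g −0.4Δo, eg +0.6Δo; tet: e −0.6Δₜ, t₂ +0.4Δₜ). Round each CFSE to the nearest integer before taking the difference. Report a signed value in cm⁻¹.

Ni is in group 10, so Ni²⁺ is d⁸ (10 − 2 = 8).
Octahedral high-spin t₂g⁶ eg²: CFSE = -1.2 × 8095 = -9714 cm⁻¹.
In a tetrahedral site the filling is e⁴ t₂⁴: CFSE(tet) = -0.8Δₜ = -0.8 × (4/9)(8095) = -2878 cm⁻¹.
OSPE = CFSE(oct) − CFSE(tet) = -9714 − (-2878) = -6836 cm⁻¹.

-6836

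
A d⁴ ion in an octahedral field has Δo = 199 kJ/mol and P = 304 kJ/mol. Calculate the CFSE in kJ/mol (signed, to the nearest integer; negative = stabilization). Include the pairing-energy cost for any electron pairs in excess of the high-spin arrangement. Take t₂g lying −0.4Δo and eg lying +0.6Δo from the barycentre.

-119

Here Δo < P (199 < 304), so the high-spin state is favoured.
Configuration: t₂g³ eg¹.
Orbital CFSE = -0.6Δo = -0.6 × 199 = -119 kJ/mol.
High-spin has no excess pairs, so no pairing correction applies.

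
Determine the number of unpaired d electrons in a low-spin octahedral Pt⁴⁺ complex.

Group 10 minus oxidation state +4 gives a d⁶ configuration for Pt⁴⁺.
Configuration: t₂g⁶ eg⁰, giving 0 unpaired electrons.

0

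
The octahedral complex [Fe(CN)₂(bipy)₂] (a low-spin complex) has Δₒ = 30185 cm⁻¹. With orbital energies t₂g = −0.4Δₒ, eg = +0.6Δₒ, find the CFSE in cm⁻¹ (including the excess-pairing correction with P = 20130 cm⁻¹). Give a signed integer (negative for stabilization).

Ligand charges: 2×(-1) from CN⁻ and 2×(+0) from bipy sum to -2; with overall charge +0, Fe is +2.
Group 8 minus oxidation state +2 gives a d⁶ configuration for Fe²⁺.
Electron filling gives t₂g⁶ eg⁰.
Orbital CFSE = 6(-0.4) + 0(0.6) = -2.4Δₒ = -2.4 × 30185 = -72444 cm⁻¹.
Relative to high-spin t₂g⁴ eg² (1 paired), the low-spin configuration has 2 additional pairs, contributing +2 × 20130 = +40260 cm⁻¹.
Combining: -72444 + 40260 = -32184 cm⁻¹.

-32184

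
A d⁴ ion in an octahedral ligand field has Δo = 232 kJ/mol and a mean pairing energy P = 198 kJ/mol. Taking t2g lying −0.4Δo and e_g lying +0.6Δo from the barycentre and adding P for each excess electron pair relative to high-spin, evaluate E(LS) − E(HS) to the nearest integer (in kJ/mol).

-34

High-spin d⁴ fills as t2g^3 e_g^1 with CFSE 3(−0.4) + 1(+0.6) = -0.6Δo = -139 kJ/mol.
Low-spin: t2g^4 e_g^0, orbital CFSE = -1.6Δo = -371 kJ/mol; plus 1 excess pair × P = +198 kJ/mol; total -173 kJ/mol.
Thus E(LS) − E(HS) = -34 kJ/mol.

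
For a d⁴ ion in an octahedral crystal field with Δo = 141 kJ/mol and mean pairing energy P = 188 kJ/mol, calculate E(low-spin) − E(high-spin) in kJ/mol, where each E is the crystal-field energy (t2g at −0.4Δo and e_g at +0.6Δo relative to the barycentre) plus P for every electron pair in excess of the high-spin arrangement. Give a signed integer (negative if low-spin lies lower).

47

High-spin d⁴ fills as t2g^3 e_g^1 with CFSE 3(−0.4) + 1(+0.6) = -0.6Δo = -85 kJ/mol.
Low-spin: t2g^4 e_g^0, orbital CFSE = -1.6Δo = -226 kJ/mol; plus 1 excess pair × P = +188 kJ/mol; total -38 kJ/mol.
E(LS) − E(HS) = -38 − (-85) = 47 kJ/mol.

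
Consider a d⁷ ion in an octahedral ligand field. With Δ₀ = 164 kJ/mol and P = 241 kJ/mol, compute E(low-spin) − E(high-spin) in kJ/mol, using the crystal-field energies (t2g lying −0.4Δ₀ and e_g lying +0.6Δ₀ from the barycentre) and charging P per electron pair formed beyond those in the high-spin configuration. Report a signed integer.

77

High-spin: t2g^5 e_g^2, CFSE = -0.8Δ₀ = -131 kJ/mol.
Low-spin t2g^6 e_g^1 gives -1.8Δ₀ = -295 kJ/mol, but forming 1 extra pair costs 1P = 241 kJ/mol, so E(LS) = -295 + 241 = -54 kJ/mol.
The difference is -54 − (-131) = 77 kJ/mol, so high-spin lies lower.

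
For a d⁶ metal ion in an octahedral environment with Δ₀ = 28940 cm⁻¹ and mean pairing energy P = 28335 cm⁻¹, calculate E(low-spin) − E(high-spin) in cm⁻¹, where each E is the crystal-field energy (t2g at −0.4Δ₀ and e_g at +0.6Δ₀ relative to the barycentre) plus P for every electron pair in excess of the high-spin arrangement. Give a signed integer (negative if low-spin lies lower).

-1210

High-spin d⁶ fills as t2g^4 e_g^2 with CFSE 4(−0.4) + 2(+0.6) = -0.4Δ₀ = -11576 cm⁻¹.
For low-spin the configuration is t2g^6 e_g^0: orbital energy -2.4 × 28940 = -69456 cm⁻¹, and 2 additional pairs relative to high-spin add 56670 cm⁻¹, giving -12786 cm⁻¹.
The difference is -12786 − (-11576) = -1210 cm⁻¹, so low-spin lies lower.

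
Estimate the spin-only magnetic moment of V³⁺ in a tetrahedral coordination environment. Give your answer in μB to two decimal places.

2.83 μB

V³⁺: group 5, so d-count = 5 − 3 = 2.
Tetrahedral fields are weak (Δₜ ≈ 4/9 Δₒ), so electrons fill high-spin.
Configuration: e^2 t2^0 → 2 unpaired electrons.
μ(spin-only) = √[2(2+2)] = √8 ≈ 2.83 μB.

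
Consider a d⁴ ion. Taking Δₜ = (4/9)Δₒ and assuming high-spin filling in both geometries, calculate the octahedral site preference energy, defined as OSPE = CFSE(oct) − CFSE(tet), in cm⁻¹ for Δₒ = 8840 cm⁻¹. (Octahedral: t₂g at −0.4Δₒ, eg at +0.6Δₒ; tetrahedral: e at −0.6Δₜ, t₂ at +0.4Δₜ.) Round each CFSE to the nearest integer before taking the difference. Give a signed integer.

-3732

Octahedral (high-spin): t₂g³ eg¹, CFSE = 3(−0.4) + 1(+0.6) = -0.6Δₒ = -0.6 × 8840 = -5304 cm⁻¹.
Tetrahedral: e² t₂², CFSE = 2(−0.6) + 2(+0.4) = -0.4Δₜ = -0.4 × (4/9) × 8840 = -1572 cm⁻¹.
OSPE = -5304 − (-1572) = -3732 cm⁻¹.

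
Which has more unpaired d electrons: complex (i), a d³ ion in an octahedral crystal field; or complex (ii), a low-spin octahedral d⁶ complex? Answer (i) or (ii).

(i): For octahedral d³ the high- and low-spin configurations coincide; t2g^3 e_g^0 → 3 unpaired.
(ii): t₂g⁶ eg⁰ → 0 unpaired.
So (i) has more unpaired electrons.

(i)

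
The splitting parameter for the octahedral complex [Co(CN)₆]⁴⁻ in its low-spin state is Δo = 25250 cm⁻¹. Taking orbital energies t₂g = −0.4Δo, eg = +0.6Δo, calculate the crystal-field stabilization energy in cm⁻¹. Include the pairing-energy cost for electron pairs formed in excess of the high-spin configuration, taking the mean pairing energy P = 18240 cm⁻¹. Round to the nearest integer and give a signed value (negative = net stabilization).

-27210

Each CN⁻ contributes -1; 6 × (-1) = -6. With overall charge -4, Co is in the +2 oxidation state.
Co sits in group 9; removing 2 electrons leaves Co²⁺ with 9 − 2 = 7 d electrons.
Configuration: t₂g⁶ eg¹.
Orbital CFSE = 6(-0.4) + 1(0.6) = -1.8Δo = -1.8 × 25250 = -45450 cm⁻¹.
Relative to high-spin t₂g⁵ eg² (2 paired), the low-spin configuration has 1 additional pair, contributing +1 × 18240 = +18240 cm⁻¹.
Overall CFSE = -45450 + 18240 = -27210 cm⁻¹.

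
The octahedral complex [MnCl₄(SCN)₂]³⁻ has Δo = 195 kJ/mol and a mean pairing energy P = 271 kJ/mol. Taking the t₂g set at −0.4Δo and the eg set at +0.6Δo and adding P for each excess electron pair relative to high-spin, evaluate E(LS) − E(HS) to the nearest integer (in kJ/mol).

Ligand charges: 4×(-1) from Cl⁻ and 2×(-1) from SCN⁻ sum to -6; with overall charge -3, Mn is +3.
Mn³⁺: group 7, so d-count = 7 − 3 = 4.
High-spin: t₂g³ eg¹, CFSE = -0.6Δo = -117 kJ/mol.
Low-spin: t₂g⁴ eg⁰, orbital CFSE = -1.6Δo = -312 kJ/mol; plus 1 excess pair × P = +271 kJ/mol; total -41 kJ/mol.
Thus E(LS) − E(HS) = 76 kJ/mol.

76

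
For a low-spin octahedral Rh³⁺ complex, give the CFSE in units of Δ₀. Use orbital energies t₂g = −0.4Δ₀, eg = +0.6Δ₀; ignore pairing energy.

Group 9 minus oxidation state +3 gives a d⁶ configuration for Rh³⁺.
Configuration: t₂g⁶ eg⁰.
CFSE = 6(-0.4Δ₀) + 0(0.6Δ₀) = -2.4Δ₀ + 0.0Δ₀ = -2.4Δ₀.

-2.4 Δ₀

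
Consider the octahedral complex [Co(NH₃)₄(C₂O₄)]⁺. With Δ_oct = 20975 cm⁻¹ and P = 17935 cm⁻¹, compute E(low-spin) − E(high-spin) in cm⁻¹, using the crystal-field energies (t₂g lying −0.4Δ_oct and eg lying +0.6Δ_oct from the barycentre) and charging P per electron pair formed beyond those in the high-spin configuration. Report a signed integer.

-6080

Ligand charges: 4×(+0) from NH₃ and 1×(-2) from C₂O₄²⁻ sum to -2; with overall charge +1, Co is +3.
Co³⁺: group 9, so d-count = 9 − 3 = 6.
High-spin d⁶ fills as t₂g⁴ eg² with CFSE 4(−0.4) + 2(+0.6) = -0.4Δ_oct = -8390 cm⁻¹.
For low-spin the configuration is t₂g⁶ eg⁰: orbital energy -2.4 × 20975 = -50340 cm⁻¹, and 2 additional pairs relative to high-spin add 35870 cm⁻¹, giving -14470 cm⁻¹.
E(LS) − E(HS) = -14470 − (-8390) = -6080 cm⁻¹.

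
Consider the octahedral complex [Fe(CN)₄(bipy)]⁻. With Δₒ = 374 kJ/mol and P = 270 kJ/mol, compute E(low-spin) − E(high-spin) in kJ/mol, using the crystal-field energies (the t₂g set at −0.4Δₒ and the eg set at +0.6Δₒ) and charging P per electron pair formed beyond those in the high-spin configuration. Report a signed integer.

Ligand charges: 4×(-1) from CN⁻ and 1×(+0) from bipy sum to -4; with overall charge -1, Fe is +3.
Fe³⁺: group 8, so d-count = 8 − 3 = 5.
High-spin: t₂g³ eg², CFSE = 0.0Δₒ = 0 kJ/mol.
For low-spin the configuration is t₂g⁵ eg⁰: orbital energy -2.0 × 374 = -748 kJ/mol, and 2 additional pairs relative to high-spin add 540 kJ/mol, giving -208 kJ/mol.
Thus E(LS) − E(HS) = -208 kJ/mol.

-208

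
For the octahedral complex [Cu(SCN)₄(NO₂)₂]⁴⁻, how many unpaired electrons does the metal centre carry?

1

Ligand charges: 4×(-1) from SCN⁻ and 2×(-1) from NO₂⁻ sum to -6; with overall charge -4, Cu is +2.
Cu is in group 11, so Cu²⁺ is d⁹ (11 − 2 = 9).
Configuration: t₂g⁶ eg³, giving 1 unpaired electron.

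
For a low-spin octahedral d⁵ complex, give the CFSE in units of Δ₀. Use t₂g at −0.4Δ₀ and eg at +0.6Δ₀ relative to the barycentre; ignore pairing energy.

Configuration: t₂g⁵ eg⁰.
CFSE = 5(-0.4Δ₀) + 0(0.6Δ₀) = -2.0Δ₀ + 0.0Δ₀ = -2.0Δ₀.

-2.0 Δ₀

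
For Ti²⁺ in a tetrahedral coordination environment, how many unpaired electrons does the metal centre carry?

2

Group 4 minus oxidation state +2 gives a d² configuration for Ti²⁺.
Tetrahedral fields are weak (Δₜ ≈ 4/9 Δₒ), so electrons fill high-spin.
Configuration: e² t₂⁰, giving 2 unpaired electrons.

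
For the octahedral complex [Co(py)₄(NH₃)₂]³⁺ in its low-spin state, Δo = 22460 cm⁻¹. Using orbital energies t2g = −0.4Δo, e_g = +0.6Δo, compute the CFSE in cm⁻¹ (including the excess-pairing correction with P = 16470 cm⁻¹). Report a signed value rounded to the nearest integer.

Ligand charges: 4×(+0) from py and 2×(+0) from NH₃ sum to +0; with overall charge +3, Co is +3.
Co sits in group 9; removing 3 electrons leaves Co³⁺ with 9 − 3 = 6 d electrons.
The d⁶ electrons fill as t2g^6 e_g^0.
The orbital stabilization is -2.4Δo = -2.4 × 22460 = -53904 cm⁻¹.
Pairing penalty: 3 pairs vs 1 in the high-spin reference → 2 extra × P = 32940 cm⁻¹.
Combining: -53904 + 32940 = -20964 cm⁻¹.

-20964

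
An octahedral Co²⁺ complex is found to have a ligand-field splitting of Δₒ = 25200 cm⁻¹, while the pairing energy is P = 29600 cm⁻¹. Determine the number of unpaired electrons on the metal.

3

Co is in group 9, so Co²⁺ is d⁷ (9 − 2 = 7).
Δₒ < P, so pairing is avoided: the ground state is high-spin.
Filling d⁷ accordingly: t2g^5 e_g^2.
Unpaired electrons: 3.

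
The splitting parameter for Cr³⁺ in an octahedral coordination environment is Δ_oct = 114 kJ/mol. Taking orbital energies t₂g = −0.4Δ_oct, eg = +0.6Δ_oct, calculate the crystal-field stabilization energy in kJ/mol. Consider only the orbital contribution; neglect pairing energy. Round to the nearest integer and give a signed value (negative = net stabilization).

-137

Group 6 minus oxidation state +3 gives a d³ configuration for Cr³⁺.
The d³ electrons fill as t₂g³ eg⁰.
Orbital CFSE = 3(-0.4) + 0(0.6) = -1.2Δ_oct = -1.2 × 114 = -137 kJ/mol.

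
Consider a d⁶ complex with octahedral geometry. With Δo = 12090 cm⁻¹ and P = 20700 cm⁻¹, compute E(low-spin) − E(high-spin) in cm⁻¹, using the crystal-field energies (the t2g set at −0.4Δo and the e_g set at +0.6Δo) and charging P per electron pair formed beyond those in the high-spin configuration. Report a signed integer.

17220

High-spin d⁶ fills as t2g^4 e_g^2 with CFSE 4(−0.4) + 2(+0.6) = -0.4Δo = -4836 cm⁻¹.
Low-spin t2g^6 e_g^0 gives -2.4Δo = -29016 cm⁻¹, but forming 2 extra pairs costs 2P = 41400 cm⁻¹, so E(LS) = -29016 + 41400 = 12384 cm⁻¹.
E(LS) − E(HS) = 12384 − (-4836) = 17220 cm⁻¹.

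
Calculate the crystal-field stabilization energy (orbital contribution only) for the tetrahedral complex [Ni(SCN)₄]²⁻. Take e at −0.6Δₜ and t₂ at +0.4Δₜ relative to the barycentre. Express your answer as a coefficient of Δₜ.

Each SCN⁻ contributes -1; 4 × (-1) = -4. With overall charge -2, Ni is in the +2 oxidation state.
Ni²⁺: group 10, so d-count = 10 − 2 = 8.
Tetrahedral splitting is small, so the complex is high-spin.
Configuration: e⁴ t₂⁴.
CFSE = 4(-0.6Δₜ) + 4(0.4Δₜ) = -2.4Δₜ + 1.6Δₜ = -0.8Δₜ.

-0.8 Δₜ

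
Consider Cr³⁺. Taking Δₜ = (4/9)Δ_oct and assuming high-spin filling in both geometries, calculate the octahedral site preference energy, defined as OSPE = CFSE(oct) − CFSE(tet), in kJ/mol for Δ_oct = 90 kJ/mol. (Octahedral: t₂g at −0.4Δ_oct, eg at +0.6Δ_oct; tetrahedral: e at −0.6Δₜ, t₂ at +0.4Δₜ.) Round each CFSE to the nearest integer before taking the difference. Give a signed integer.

Cr is in group 6, so Cr³⁺ is d³ (6 − 3 = 3).
Octahedral (high-spin): t₂g³ eg⁰, CFSE = 3(−0.4) + 0(+0.6) = -1.2Δ_oct = -1.2 × 90 = -108 kJ/mol.
In a tetrahedral site the filling is e² t₂¹: CFSE(tet) = -0.8Δₜ = -0.8 × (4/9)(90) = -32 kJ/mol.
OSPE = CFSE(oct) − CFSE(tet) = -108 − (-32) = -76 kJ/mol.

-76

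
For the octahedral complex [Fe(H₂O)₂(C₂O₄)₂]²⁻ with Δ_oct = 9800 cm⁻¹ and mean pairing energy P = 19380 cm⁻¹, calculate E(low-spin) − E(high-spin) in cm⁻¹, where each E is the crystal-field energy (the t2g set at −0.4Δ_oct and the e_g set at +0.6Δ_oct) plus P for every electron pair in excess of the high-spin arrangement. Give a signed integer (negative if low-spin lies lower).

Ligand charges: 2×(+0) from H₂O and 2×(-2) from C₂O₄²⁻ sum to -4; with overall charge -2, Fe is +2.
Group 8 minus oxidation state +2 gives a d⁶ configuration for Fe²⁺.
High-spin: t2g^4 e_g^2, CFSE = -0.4Δ_oct = -3920 cm⁻¹.
Low-spin t2g^6 e_g^0 gives -2.4Δ_oct = -23520 cm⁻¹, but forming 2 extra pairs costs 2P = 38760 cm⁻¹, so E(LS) = -23520 + 38760 = 15240 cm⁻¹.
The difference is 15240 − (-3920) = 19160 cm⁻¹, so high-spin lies lower.

19160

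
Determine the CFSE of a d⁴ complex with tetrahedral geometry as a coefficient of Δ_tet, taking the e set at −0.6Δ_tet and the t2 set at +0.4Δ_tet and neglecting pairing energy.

Tetrahedral splitting is small, so the complex is high-spin.
Configuration: e^2 t2^2.
CFSE = 2(-0.6Δ_tet) + 2(0.4Δ_tet) = -1.2Δ_tet + 0.8Δ_tet = -0.4Δ_tet.

-0.4 Δ_tet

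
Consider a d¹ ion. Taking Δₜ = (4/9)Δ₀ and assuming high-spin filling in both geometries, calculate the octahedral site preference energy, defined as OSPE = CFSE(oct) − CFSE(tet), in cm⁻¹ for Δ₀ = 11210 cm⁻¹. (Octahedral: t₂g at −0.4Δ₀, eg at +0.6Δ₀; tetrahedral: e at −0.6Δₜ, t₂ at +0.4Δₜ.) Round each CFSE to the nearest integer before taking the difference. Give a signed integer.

-1495

In an octahedral site d¹ (HS) is t2g^1 e_g^0, giving CFSE(oct) = -0.4Δ₀ = -4484 cm⁻¹.
Tetrahedral: e^1 t2^0, CFSE = 1(−0.6) + 0(+0.4) = -0.6Δₜ = -0.6 × (4/9) × 11210 = -2989 cm⁻¹.
Subtracting, OSPE = -4484 − (-2989) = -1495 cm⁻¹.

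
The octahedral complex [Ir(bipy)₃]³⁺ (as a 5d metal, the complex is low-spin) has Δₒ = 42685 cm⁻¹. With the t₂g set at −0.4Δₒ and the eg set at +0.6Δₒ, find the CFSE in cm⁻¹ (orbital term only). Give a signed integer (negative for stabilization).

-102444

bipy is neutral, so the +3 overall charge sits on Ir: oxidation state +3.
Ir³⁺: group 9, so d-count = 9 − 3 = 6.
Electron filling gives t₂g⁶ eg⁰.
Orbital CFSE = 6(-0.4) + 0(0.6) = -2.4Δₒ = -2.4 × 42685 = -102444 cm⁻¹.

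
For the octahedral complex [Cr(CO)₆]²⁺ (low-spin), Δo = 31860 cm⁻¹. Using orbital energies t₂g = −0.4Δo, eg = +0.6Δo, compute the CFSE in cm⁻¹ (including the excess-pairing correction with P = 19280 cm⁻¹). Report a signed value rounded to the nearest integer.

CO is neutral, so the +2 overall charge sits on Cr: oxidation state +2.
Group 6 minus oxidation state +2 gives a d⁴ configuration for Cr²⁺.
The d⁴ electrons fill as t₂g⁴ eg⁰.
CFSE(orbital) = 4×(-0.4Δo) + 0×(0.6Δo) = -1.6Δo; with Δo = 31860 cm⁻¹ that is -50976 cm⁻¹.
Relative to high-spin t₂g³ eg¹ (0 paired), the low-spin configuration has 1 additional pair, contributing +1 × 19280 = +19280 cm⁻¹.
Overall CFSE = -50976 + 19280 = -31696 cm⁻¹.

-31696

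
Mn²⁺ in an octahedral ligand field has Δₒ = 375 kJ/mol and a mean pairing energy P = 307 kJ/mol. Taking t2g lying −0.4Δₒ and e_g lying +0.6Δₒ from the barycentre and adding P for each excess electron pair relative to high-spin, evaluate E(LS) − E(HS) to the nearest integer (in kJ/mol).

Mn is in group 7, so Mn²⁺ is d⁵ (7 − 2 = 5).
High-spin d⁵ fills as t2g^3 e_g^2 with CFSE 3(−0.4) + 2(+0.6) = 0.0Δₒ = 0 kJ/mol.
Low-spin: t2g^5 e_g^0, orbital CFSE = -2.0Δₒ = -750 kJ/mol; plus 2 excess pairs × P = +614 kJ/mol; total -136 kJ/mol.
Thus E(LS) − E(HS) = -136 kJ/mol.

-136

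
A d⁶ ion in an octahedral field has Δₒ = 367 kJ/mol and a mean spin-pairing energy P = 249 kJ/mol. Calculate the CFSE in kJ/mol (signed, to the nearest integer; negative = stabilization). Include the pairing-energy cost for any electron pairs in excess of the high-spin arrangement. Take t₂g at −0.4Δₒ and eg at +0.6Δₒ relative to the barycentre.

With Δₒ > P the complex is low-spin.
Filling d⁶ accordingly: t₂g⁶ eg⁰.
Orbital CFSE = -2.4Δₒ = -2.4 × 367 = -881 kJ/mol.
Excess pairs vs high-spin: 3 − 1 = 2; pairing cost = +498 kJ/mol.
Net CFSE = -881 + 498 = -383 kJ/mol.

-383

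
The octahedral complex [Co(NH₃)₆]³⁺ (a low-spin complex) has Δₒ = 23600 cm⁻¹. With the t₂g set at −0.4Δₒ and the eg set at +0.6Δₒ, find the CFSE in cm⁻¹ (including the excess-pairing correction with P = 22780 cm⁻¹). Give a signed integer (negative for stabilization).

-11080

NH₃ is neutral, so the +3 overall charge sits on Co: oxidation state +3.
Group 9 minus oxidation state +3 gives a d⁶ configuration for Co³⁺.
Configuration: t₂g⁶ eg⁰.
CFSE(orbital) = 6×(-0.4Δₒ) + 0×(0.6Δₒ) = -2.4Δₒ; with Δₒ = 23600 cm⁻¹ that is -56640 cm⁻¹.
Pairing penalty: 3 pairs vs 1 in the high-spin reference → 2 extra × P = 45560 cm⁻¹.
Overall CFSE = -56640 + 45560 = -11080 cm⁻¹.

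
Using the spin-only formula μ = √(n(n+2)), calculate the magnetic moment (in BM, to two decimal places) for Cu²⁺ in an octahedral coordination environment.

1.73 BM

Cu is in group 11, so Cu²⁺ is d⁹ (11 − 2 = 9).
Configuration: t₂g⁶ eg³ → 1 unpaired electron.
μ(spin-only) = √[1(1+2)] = √3 ≈ 1.73 BM.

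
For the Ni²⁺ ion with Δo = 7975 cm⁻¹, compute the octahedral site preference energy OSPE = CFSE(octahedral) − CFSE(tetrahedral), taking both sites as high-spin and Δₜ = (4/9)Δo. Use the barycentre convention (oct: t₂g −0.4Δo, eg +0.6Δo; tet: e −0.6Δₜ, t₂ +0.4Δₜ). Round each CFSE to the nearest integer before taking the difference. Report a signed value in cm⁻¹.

-6734

Ni sits in group 10; removing 2 electrons leaves Ni²⁺ with 10 − 2 = 8 d electrons.
Octahedral (high-spin): t2g^6 e_g^2, CFSE = 6(−0.4) + 2(+0.6) = -1.2Δo = -1.2 × 7975 = -9570 cm⁻¹.
Tetrahedral e^4 t2^4 gives -0.8Δₜ = -0.8 × (4/9) × 7975 = -2836 cm⁻¹.
OSPE = CFSE(oct) − CFSE(tet) = -9570 − (-2836) = -6734 cm⁻¹.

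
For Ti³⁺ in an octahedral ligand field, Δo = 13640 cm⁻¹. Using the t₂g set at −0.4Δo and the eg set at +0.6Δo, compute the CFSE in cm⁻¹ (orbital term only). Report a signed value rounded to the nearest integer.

Group 4 minus oxidation state +3 gives a d¹ configuration for Ti³⁺.
The d¹ electrons fill as t₂g¹ eg⁰.
Orbital CFSE = 1(-0.4) + 0(0.6) = -0.4Δo = -0.4 × 13640 = -5456 cm⁻¹.

-5456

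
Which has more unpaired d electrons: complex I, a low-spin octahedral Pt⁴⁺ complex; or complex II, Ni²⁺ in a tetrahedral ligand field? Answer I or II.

I: Group 10 minus oxidation state +4 gives a d⁶ configuration for Pt⁴⁺; t₂g⁶ eg⁰ → 0 unpaired.
II: Group 10 minus oxidation state +2 gives a d⁸ configuration for Ni²⁺; Tetrahedral fields are weak (Δₜ ≈ 4/9 Δₒ), so electrons fill high-spin; e^4 t2^4 → 2 unpaired.
So II has more unpaired electrons.

II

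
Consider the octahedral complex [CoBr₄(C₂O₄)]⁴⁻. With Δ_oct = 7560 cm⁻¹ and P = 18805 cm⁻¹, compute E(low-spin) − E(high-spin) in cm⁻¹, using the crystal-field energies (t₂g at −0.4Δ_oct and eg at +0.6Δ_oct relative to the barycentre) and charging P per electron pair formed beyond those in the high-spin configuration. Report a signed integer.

Ligand charges: 4×(-1) from Br⁻ and 1×(-2) from C₂O₄²⁻ sum to -6; with overall charge -4, Co is +2.
Co is in group 9, so Co²⁺ is d⁷ (9 − 2 = 7).
In the high-spin limit (t₂g⁵ eg²) the orbital term is -0.8Δ_oct = -6048 cm⁻¹, with no excess pairing.
Low-spin t₂g⁶ eg¹ gives -1.8Δ_oct = -13608 cm⁻¹, but forming 1 extra pair costs 1P = 18805 cm⁻¹, so E(LS) = -13608 + 18805 = 5197 cm⁻¹.
Thus E(LS) − E(HS) = 11245 cm⁻¹.

11245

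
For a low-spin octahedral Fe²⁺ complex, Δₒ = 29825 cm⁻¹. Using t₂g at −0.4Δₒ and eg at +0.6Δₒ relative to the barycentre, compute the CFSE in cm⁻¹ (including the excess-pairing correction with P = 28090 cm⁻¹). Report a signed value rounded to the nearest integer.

Fe sits in group 8; removing 2 electrons leaves Fe²⁺ with 8 − 2 = 6 d electrons.
Configuration: t₂g⁶ eg⁰.
CFSE(orbital) = 6×(-0.4Δₒ) + 0×(0.6Δₒ) = -2.4Δₒ; with Δₒ = 29825 cm⁻¹ that is -71580 cm⁻¹.
Relative to high-spin t₂g⁴ eg² (1 paired), the low-spin configuration has 2 additional pairs, contributing +2 × 28090 = +56180 cm⁻¹.
Net CFSE = -71580 + 56180 = -15400 cm⁻¹.

-15400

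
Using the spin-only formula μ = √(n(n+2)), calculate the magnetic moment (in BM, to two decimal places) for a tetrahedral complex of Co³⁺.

Group 9 minus oxidation state +3 gives a d⁶ configuration for Co³⁺.
Tetrahedral fields are weak (Δₜ ≈ 4/9 Δₒ), so electrons fill high-spin.
Configuration: e^3 t2^3 → 4 unpaired electrons.
μ(spin-only) = √[4(4+2)] = √24 ≈ 4.90 BM.

4.90 BM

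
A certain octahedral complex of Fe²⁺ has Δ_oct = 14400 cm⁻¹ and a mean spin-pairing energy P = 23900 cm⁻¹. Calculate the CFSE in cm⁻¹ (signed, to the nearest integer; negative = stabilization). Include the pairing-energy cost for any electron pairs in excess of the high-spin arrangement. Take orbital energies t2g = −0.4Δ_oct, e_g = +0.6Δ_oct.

Group 8 minus oxidation state +2 gives a d⁶ configuration for Fe²⁺.
Here Δ_oct < P (14400 < 23900), so the high-spin state is favoured.
Configuration: t2g^4 e_g^2.
Orbital CFSE = -0.4Δ_oct = -0.4 × 14400 = -5760 cm⁻¹.
High-spin has no excess pairs, so no pairing correction applies.

-5760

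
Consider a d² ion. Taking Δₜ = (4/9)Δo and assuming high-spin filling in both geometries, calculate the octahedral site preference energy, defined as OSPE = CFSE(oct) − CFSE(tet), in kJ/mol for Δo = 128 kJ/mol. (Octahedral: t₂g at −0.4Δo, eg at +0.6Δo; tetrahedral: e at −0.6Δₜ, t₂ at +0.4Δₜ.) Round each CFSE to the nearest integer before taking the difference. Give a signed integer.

-34

Octahedral high-spin t₂g² eg⁰: CFSE = -0.8 × 128 = -102 kJ/mol.
In a tetrahedral site the filling is e² t₂⁰: CFSE(tet) = -1.2Δₜ = -1.2 × (4/9)(128) = -68 kJ/mol.
OSPE = -102 − (-68) = -34 kJ/mol.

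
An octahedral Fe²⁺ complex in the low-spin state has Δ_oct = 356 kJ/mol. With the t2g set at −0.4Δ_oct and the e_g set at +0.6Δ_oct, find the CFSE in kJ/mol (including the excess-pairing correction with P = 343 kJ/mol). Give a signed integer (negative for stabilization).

Fe is in group 8, so Fe²⁺ is d⁶ (8 − 2 = 6).
Electron filling gives t2g^6 e_g^0.
The orbital stabilization is -2.4Δ_oct = -2.4 × 356 = -854 kJ/mol.
Pairing penalty: 3 pairs vs 1 in the high-spin reference → 2 extra × P = 686 kJ/mol.
Net CFSE = -854 + 686 = -168 kJ/mol.

-168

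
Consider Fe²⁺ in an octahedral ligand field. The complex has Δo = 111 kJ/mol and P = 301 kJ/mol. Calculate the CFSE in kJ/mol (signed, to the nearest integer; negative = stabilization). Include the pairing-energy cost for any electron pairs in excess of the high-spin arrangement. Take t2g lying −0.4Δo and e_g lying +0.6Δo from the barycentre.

-44

Fe is in group 8, so Fe²⁺ is d⁶ (8 − 2 = 6).
With Δo < P the complex is high-spin.
Configuration: t2g^4 e_g^2.
Orbital CFSE = -0.4Δo = -0.4 × 111 = -44 kJ/mol.
High-spin has no excess pairs, so no pairing correction applies.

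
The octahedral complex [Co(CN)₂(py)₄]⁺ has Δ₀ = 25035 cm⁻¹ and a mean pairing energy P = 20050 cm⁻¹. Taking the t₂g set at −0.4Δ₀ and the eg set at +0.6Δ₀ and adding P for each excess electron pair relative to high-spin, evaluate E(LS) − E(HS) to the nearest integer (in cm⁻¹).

Ligand charges: 2×(-1) from CN⁻ and 4×(+0) from py sum to -2; with overall charge +1, Co is +3.
Co³⁺: group 9, so d-count = 9 − 3 = 6.
In the high-spin limit (t₂g⁴ eg²) the orbital term is -0.4Δ₀ = -10014 cm⁻¹, with no excess pairing.
Low-spin: t₂g⁶ eg⁰, orbital CFSE = -2.4Δ₀ = -60084 cm⁻¹; plus 2 excess pairs × P = +40100 cm⁻¹; total -19984 cm⁻¹.
Thus E(LS) − E(HS) = -9970 cm⁻¹.

-9970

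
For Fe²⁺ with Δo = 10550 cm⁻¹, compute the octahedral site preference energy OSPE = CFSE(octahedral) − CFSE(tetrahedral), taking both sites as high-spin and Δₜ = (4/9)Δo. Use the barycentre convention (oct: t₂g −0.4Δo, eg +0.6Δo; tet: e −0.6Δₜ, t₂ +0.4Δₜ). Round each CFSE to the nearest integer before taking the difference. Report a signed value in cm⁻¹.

-1407

Fe²⁺: group 8, so d-count = 8 − 2 = 6.
Octahedral (high-spin): t₂g⁴ eg², CFSE = 4(−0.4) + 2(+0.6) = -0.4Δo = -0.4 × 10550 = -4220 cm⁻¹.
In a tetrahedral site the filling is e³ t₂³: CFSE(tet) = -0.6Δₜ = -0.6 × (4/9)(10550) = -2813 cm⁻¹.
OSPE = CFSE(oct) − CFSE(tet) = -4220 − (-2813) = -1407 cm⁻¹.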